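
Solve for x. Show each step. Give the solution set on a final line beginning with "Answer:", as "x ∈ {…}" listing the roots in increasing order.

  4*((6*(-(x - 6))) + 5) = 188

Step 1. [4*((6*(-(x - 6))) + 5) = 188] leading coefficient 4: divide by 4, so div: (6*(-(x - 6))) + 5 = 47.
Step 2. [(6*(-(x - 6))) + 5 = 47] peel the +5: subtract 5 from each side ⇒ sub: 6*(-(x - 6)) = 42.
Step 3. [6*(-(x - 6)) = 42] 6·(inner) — divide through by 6 ⇒ div: -(x - 6) = 7.
Step 4. [-(x - 6) = 7] flip signs both sides. So neg: x - 6 = -7.
Step 5. [x - 6 = -7] peel the -6: add 6 from each side ⇒ sub: x = -1.

Answer: x ∈ {-1}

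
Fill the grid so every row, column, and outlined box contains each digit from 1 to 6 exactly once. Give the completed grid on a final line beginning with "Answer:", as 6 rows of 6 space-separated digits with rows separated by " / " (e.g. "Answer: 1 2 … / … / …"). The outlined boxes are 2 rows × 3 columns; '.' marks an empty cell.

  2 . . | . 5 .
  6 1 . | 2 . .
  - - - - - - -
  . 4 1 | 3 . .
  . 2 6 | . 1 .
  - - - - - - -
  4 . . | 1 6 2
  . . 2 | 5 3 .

Step 1. [r2c5∈{4}] r2c5's peers cover all but 4. So r2c5=4.
Step 2. [r1c2∈{3}] r1c2 is down to just 3, so r1c2=3.
Step 3. [r3c6∈{5,6}] 6 has one home in row 3: r3c6. So r3c6=6.
Step 4. [r4c6∈{4,5}] in col 6, 5 fits only at r4c6 ⇒ r4c6=5.
Step 5. [r5c3∈{3,5}] row 5 places 3 nowhere but r5c3. So r5c3=3.
Step 6. [r2c6∈{3}] r2c6 is down to just 3, so r2c6=3.
Step 7. [r6c2∈{6}] nothing but 6 survives at r6c2, so r6c2=6.
Step 8. [r2c3∈{5}] only 5 remains possible at r2c3 ⇒ r2c3=5.
Step 9. [r3c5∈{2}] r3c5's peers cover all but 2 ⇒ r3c5=2.
Step 10. [r6c6∈{4}] r6c6 has the single candidate 4 ⇒ r6c6=4.
Step 11. [r5c2∈{5}] only 5 remains possible at r5c2, so r5c2=5.
Step 12. [r1c3∈{4}] only 4 remains possible at r1c3. So r1c3=4.
Step 13. [r1c6∈{1}] only 1 remains possible at r1c6, so r1c6=1.
Step 14. [r4c4∈{4}] r4c4 has the single candidate 4. So r4c4=4.
Step 15. [r6c1∈{1}] only 1 remains possible at r6c1 ⇒ r6c1=1.
Step 16. [r3c1∈{5}] only 5 remains possible at r3c1. So r3c1=5.
Step 17. [r1c4∈{6}] nothing but 6 survives at r1c4, so r1c4=6.
Step 18. [r4c1∈{3}] r4c1 has the single candidate 3, so r4c1=3.

Answer: 2 3 4 6 5 1 / 6 1 5 2 4 3 / 5 4 1 3 2 6 / 3 2 6 4 1 5 / 4 5 3 1 6 2 / 1 6 2 5 3 4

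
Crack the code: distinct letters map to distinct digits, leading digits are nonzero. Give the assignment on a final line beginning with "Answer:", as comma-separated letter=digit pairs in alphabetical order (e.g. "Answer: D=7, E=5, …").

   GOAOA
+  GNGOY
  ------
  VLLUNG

Step 1. [col 1: A + Y ≡ G (mod 10)] no forcing yet in column 1 (carry-in 0); A=4 is free and consistent — try it, so A=4.
Step 2. [col 1: A + Y ≡ G (mod 10)] several values work for G in column 1 (A + Y ≡ G (mod 10), carry-in 0); try G=7. So G=7.
Step 3. [V] V is the leading digit of a 6-digit sum of two 5-digit numbers; the final carry is exactly 1. So V=1.
Step 4. [col 1: A + Y ≡ G (mod 10)] from column 1 (A=4, G=7, carry-in 0, digits 1,4,7 already taken and all letters distinct): Y must equal 3, so Y=3.
Step 5. [col 2: O + O ≡ N (mod 10)] no forcing yet in column 2 (carry-in 0); O=8 is free and consistent — try it ⇒ O=8.
Step 6. [col 2: O + O ≡ N (mod 10)] in column 2 we have O+O≡N with carry-in 0; given O=8 and digits 1,3,4,7,8 already taken and all letters distinct, that pins N to 6, so N=6.
Step 7. [col 3: A + G ≡ U (mod 10)] in column 3 we have A+G≡U with carry-in 1; given A=4, G=7 and digits 1,3,4,6,7,8 already taken and all letters distinct, that pins U to 2 ⇒ U=2.
Step 8. [col 4: O + N ≡ L (mod 10)] column 4: given O=8, N=6, carry-in 1, and digits 1,2,3,4,6,7,8 already taken and all letters distinct, O+N≡L (mod 10) forces L=5. So L=5.

Answer: A=4, G=7, L=5, N=6, O=8, U=2, V=1, Y=3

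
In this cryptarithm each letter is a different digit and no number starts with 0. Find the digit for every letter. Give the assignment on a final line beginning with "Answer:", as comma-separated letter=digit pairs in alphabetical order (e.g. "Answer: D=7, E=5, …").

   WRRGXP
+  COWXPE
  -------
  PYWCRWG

Step 1. [col 1: P + E ≡ G (mod 10)] no forcing yet in column 1 (carry-in 0); G=6 is free and consistent — try it. So G=6.
Step 2. [col 1: P + E ≡ G (mod 10)] E=5 is one option consistent with column 1 (P + E ≡ G (mod 10), carry-in 0) — take it, so E=5.
Step 3. [col 1: P + E ≡ G (mod 10)] in column 1 we have P+E≡G with carry-in 0; given E=5, G=6 and digits 5,6 already taken and all letters distinct, that pins P to 1. So P=1.
Step 4. [col 2: X + P ≡ W (mod 10)] several values work for X in column 2 (X + P ≡ W (mod 10), carry-in 0); try X=7, so X=7.
Step 5. [col 2: X + P ≡ W (mod 10)] column 2: given X=7, P=1, carry-in 0, and digits 1,5,6,7 already taken and all letters distinct, X+P≡W (mod 10) forces W=8 ⇒ W=8.
Step 6. [col 3: G + X ≡ R (mod 10)] from column 3 (G=6, X=7, carry-in 0, digits 1,5,6,7,8 already taken and all letters distinct): R must equal 3 ⇒ R=3.
Step 7. [col 4: R + W ≡ C (mod 10)] in column 4 we have R+W≡C with carry-in 1; given R=3, W=8 and digits 1,3,5,6,7,8 already taken and all letters distinct, that pins C to 2 ⇒ C=2.
Step 8. [col 5: R + O ≡ W (mod 10)] in column 5 we have R+O≡W with carry-in 1; given R=3, W=8 and digits 1,2,3,5,6,7,8 already taken and all letters distinct, that pins O to 4. So O=4.
Step 9. [col 6: W + C ≡ Y (mod 10)] from column 6 (W=8, C=2, carry-in 0, digits 1,2,3,4,5,6,7,8 already taken and all letters distinct): Y must equal 0 ⇒ Y=0.

Answer: C=2, E=5, G=6, O=4, P=1, R=3, W=8, X=7, Y=0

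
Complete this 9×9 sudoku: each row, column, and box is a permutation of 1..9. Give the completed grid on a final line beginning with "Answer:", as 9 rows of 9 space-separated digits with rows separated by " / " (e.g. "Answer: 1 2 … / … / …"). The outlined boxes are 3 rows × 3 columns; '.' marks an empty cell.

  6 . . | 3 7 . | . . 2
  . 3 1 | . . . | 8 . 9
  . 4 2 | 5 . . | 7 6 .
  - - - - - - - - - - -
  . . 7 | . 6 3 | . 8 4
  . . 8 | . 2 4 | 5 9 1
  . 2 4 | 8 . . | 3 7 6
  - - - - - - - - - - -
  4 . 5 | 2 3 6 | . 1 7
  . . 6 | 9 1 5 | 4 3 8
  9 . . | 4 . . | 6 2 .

Step 1. [r3c6∈{1,8,9}] across row 3, 1 lands solely at r3c6, so r3c6=1.
Step 2. [r9c2∈{1,7,8}] r9c2 is the only open cell in row 9 admitting 1 ⇒ r9c2=1.
Step 3. [r3c5∈{8,9}] 9 has one home in row 3: r3c5, so r3c5=9.
Step 4. [r2c1∈{5,7}] in row 2, 7 fits only at r2c1. So r2c1=7.
Step 5. [r1c2∈{5,8,9}] across box 1, 5 lands solely at r1c2, so r1c2=5.
Step 6. [r6c1∈{1,5}] across row 6, 1 lands solely at r6c1, so r6c1=1.
Step 7. [r2c8∈{4,5}] row 2 places 5 nowhere but r2c8 ⇒ r2c8=5.
Step 8. [r9c5∈{8}] only 8 remains possible at r9c5, so r9c5=8.
Step 9. [r4c4∈{1}] r4c4 is down to just 1, so r4c4=1.
Step 10. [r2c5∈{4}] r2c5's peers cover all but 4. So r2c5=4.
Step 11. [r1c6∈{8}] nothing but 8 survives at r1c6, so r1c6=8.
Step 12. [r7c2∈{8}] r7c2 has the single candidate 8. So r7c2=8.
Step 13. [r1c8∈{4}] r1c8 has the single candidate 4. So r1c8=4.
Step 14. [r7c7∈{9}] r7c7 has the single candidate 9, so r7c7=9.
Step 15. [r9c9∈{5}] r9c9 has the single candidate 5. So r9c9=5.
Step 16. [r5c2∈{6}] r5c2's peers cover all but 6 ⇒ r5c2=6.
Step 17. [r4c7∈{2}] r4c7 is down to just 2. So r4c7=2.
Step 18. [r5c4∈{7}] r5c4 is down to just 7 ⇒ r5c4=7.
Step 19. [r3c9∈{3}] nothing but 3 survives at r3c9, so r3c9=3.
Step 20. [r1c3∈{9}] r1c3's peers cover all but 9. So r1c3=9.
Step 21. [r4c2∈{9}] r4c2's peers cover all but 9, so r4c2=9.
Step 22. [r6c5∈{5}] only 5 remains possible at r6c5 ⇒ r6c5=5.
Step 23. [r2c4∈{6}] r2c4's peers cover all but 6 ⇒ r2c4=6.
Step 24. [r4c1∈{5}] r4c1 has the single candidate 5 ⇒ r4c1=5.
Step 25. [r5c1∈{3}] r5c1 is down to just 3 ⇒ r5c1=3.
Step 26. [r9c3∈{3}] only 3 remains possible at r9c3. So r9c3=3.
Step 27. [r1c7∈{1}] only 1 remains possible at r1c7, so r1c7=1.
Step 28. [r2c6∈{2}] r2c6's peers cover all but 2. So r2c6=2.
Step 29. [r9c6∈{7}] nothing but 7 survives at r9c6. So r9c6=7.
Step 30. [r8c2∈{7}] only 7 remains possible at r8c2. So r8c2=7.
Step 31. [r3c1∈{8}] nothing but 8 survives at r3c1 ⇒ r3c1=8.
Step 32. [r8c1∈{2}] nothing but 2 survives at r8c1. So r8c1=2.
Step 33. [r6c6∈{9}] r6c6's peers cover all but 9. So r6c6=9.

Answer: 6 5 9 3 7 8 1 4 2 / 7 3 1 6 4 2 8 5 9 / 8 4 2 5 9 1 7 6 3 / 5 9 7 1 6 3 2 8 4 / 3 6 8 7 2 4 5 9 1 / 1 2 4 8 5 9 3 7 6 / 4 8 5 2 3 6 9 1 7 / 2 7 6 9 1 5 4 3 8 / 9 1 3 4 8 7 6 2 5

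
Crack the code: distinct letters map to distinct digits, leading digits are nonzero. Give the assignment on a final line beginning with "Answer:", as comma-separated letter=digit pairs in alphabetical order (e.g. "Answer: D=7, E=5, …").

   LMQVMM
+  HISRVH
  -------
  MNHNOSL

Step 1. [col 1: M + H ≡ L (mod 10)] no forcing yet in column 1 (carry-in 0); L=8 is free and consistent — try it, so L=8.
Step 2. [col 1: M + H ≡ L (mod 10)] no forcing yet in column 1 (carry-in 0); M=1 is free and consistent — try it, so M=1.
Step 3. [col 1: M + H ≡ L (mod 10)] column 1: given M=1, L=8, carry-in 0, and digits 1,8 already taken and all letters distinct, M+H≡L (mod 10) forces H=7 ⇒ H=7.
Step 4. [col 2: M + V ≡ S (mod 10)] column 2 (M + V ≡ S (mod 10), carry-in 0) doesn't pin S yet; pick S=4 and continue. So S=4.
Step 5. [col 2: M + V ≡ S (mod 10)] column 2: given M=1, S=4, carry-in 0, and digits 1,4,7,8 already taken and all letters distinct, M+V≡S (mod 10) forces V=3 ⇒ V=3.
Step 6. [col 3: V + R ≡ O (mod 10)] column 3 (V + R ≡ O (mod 10), carry-in 0) doesn't pin O yet; pick O=2 and continue ⇒ O=2.
Step 7. [col 3: V + R ≡ O (mod 10)] column 3: given V=3, O=2, carry-in 0, and digits 1,2,3,4,7,8 already taken and all letters distinct, V+R≡O (mod 10) forces R=9. So R=9.
Step 8. [col 4: Q + S ≡ N (mod 10)] N=5 is one option consistent with column 4 (Q + S ≡ N (mod 10), carry-in 1) — take it, so N=5.
Step 9. [col 4: Q + S ≡ N (mod 10)] from column 4 (S=4, N=5, carry-in 1, digits 1,2,3,4,5,7,8,9 already taken and all letters distinct): Q must equal 0, so Q=0.
Step 10. [col 5: M + I ≡ H (mod 10)] from column 5 (M=1, H=7, carry-in 0, digits 0,1,2,3,4,5,7,8,9 already taken and all letters distinct): I must equal 6 ⇒ I=6.

Answer: H=7, I=6, L=8, M=1, N=5, O=2, Q=0, R=9, S=4, V=3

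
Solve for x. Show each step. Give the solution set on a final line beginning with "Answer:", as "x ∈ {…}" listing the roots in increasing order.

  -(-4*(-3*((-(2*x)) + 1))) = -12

Step 1. [-(-4*(-3*((-(2*x)) + 1))) = -12] LHS negated; negate both sides, so neg: -4*(-3*((-(2*x)) + 1)) = 12.
Step 2. [-4*(-3*((-(2*x)) + 1)) = 12] -4·(inner) — divide through by -4, so div: -3*((-(2*x)) + 1) = -3.
Step 3. [-3*((-(2*x)) + 1) = -3] LHS = -3·(…); ÷-3 both sides, so div: (-(2*x)) + 1 = 1.
Step 4. [(-(2*x)) + 1 = 1] the outer +1 inverts by subtracting 1. So sub: -(2*x) = 0.
Step 5. [-(2*x) = 0] LHS negated; negate both sides, so neg: 2*x = 0.
Step 6. [2*x = 0] LHS = 2·(…); ÷2 both sides. So div: x = 0.

Answer: x ∈ {0}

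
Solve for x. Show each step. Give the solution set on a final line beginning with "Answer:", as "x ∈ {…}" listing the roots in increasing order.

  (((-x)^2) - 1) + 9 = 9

Step 1. [(((-x)^2) - 1) + 9 = 9] +9 is outermost — subtract 9 both sides. So sub: ((-x)^2) - 1 = 0.
Step 2. [((-x)^2) - 1 = 0] the outer -1 inverts by adding 1. So sub: (-x)^2 = 1.
Step 3. [(-x)^2 = 1] LHS squared, RHS 1 ≥ 0: apply √ (±) ⇒ sqrt: -x = 1 or -1.
Step 4. [-x = 1 or -1] flip signs both sides, so neg: x = -1 or 1.

Answer: x ∈ {-1, 1}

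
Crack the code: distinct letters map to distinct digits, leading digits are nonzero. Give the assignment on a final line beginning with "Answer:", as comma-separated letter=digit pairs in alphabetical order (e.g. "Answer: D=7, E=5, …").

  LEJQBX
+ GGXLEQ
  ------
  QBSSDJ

Step 1. [col 1: X + Q ≡ J (mod 10)] column 1 (X + Q ≡ J (mod 10), carry-in 0) doesn't pin J yet; pick J=1 and continue. So J=1.
Step 2. [col 1: X + Q ≡ J (mod 10)] Q=9 is one option consistent with column 1 (X + Q ≡ J (mod 10), carry-in 0) — take it. So Q=9.
Step 3. [col 1: X + Q ≡ J (mod 10)] column 1 reads X+Q+carry(0)=J with Q=9, J=1; with digits 1,9 already taken and all letters distinct, the only value for X is 2, so X=2.
Step 4. [col 2: B + E ≡ D (mod 10)] D=8 is one option consistent with column 2 (B + E ≡ D (mod 10), carry-in 1) — take it ⇒ D=8.
Step 5. [col 2: B + E ≡ D (mod 10)] no forcing yet in column 2 (carry-in 1); B=0 is free and consistent — try it, so B=0.
Step 6. [col 2: B + E ≡ D (mod 10)] column 2: given B=0, D=8, carry-in 1, and digits 0,1,2,8,9 already taken and all letters distinct, B+E≡D (mod 10) forces E=7. So E=7.
Step 7. [col 3: Q + L ≡ S (mod 10)] several values work for L in column 3 (Q + L ≡ S (mod 10), carry-in 0); try L=5 ⇒ L=5.
Step 8. [col 3: Q + L ≡ S (mod 10)] in column 3 we have Q+L≡S with carry-in 0; given Q=9, L=5 and digits 0,1,2,5,7,8,9 already taken and all letters distinct, that pins S to 4. So S=4.
Step 9. [col 5: E + G ≡ B (mod 10)] column 5: given E=7, B=0, carry-in 0, and digits 0,1,2,4,5,7,8,9 already taken and all letters distinct, E+G≡B (mod 10) forces G=3. So G=3.

Answer: B=0, D=8, E=7, G=3, J=1, L=5, Q=9, S=4, X=2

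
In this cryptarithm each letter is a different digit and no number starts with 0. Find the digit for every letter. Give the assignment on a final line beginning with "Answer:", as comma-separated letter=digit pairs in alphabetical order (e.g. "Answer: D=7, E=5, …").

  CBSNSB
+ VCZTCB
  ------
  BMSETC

Step 1. [col 1: B + B ≡ C (mod 10)] no forcing yet in column 1 (carry-in 0); B=7 is free and consistent — try it ⇒ B=7.
Step 2. [col 1: B + B ≡ C (mod 10)] column 1: given B=7, carry-in 0, and digits 7 already taken and all letters distinct, B+B≡C (mod 10) forces C=4, so C=4.
Step 3. [col 2: S + C ≡ T (mod 10)] several values work for S in column 2 (S + C ≡ T (mod 10), carry-in 1); try S=8 ⇒ S=8.
Step 4. [col 2: S + C ≡ T (mod 10)] in column 2 we have S+C≡T with carry-in 1; given S=8, C=4 and digits 4,7,8 already taken and all letters distinct, that pins T to 3 ⇒ T=3.
Step 5. [col 3: N + T ≡ E (mod 10)] column 3 (N + T ≡ E (mod 10), carry-in 1) doesn't pin E yet; pick E=9 and continue, so E=9.
Step 6. [col 3: N + T ≡ E (mod 10)] from column 3 (T=3, E=9, carry-in 1, digits 3,4,7,8,9 already taken and all letters distinct): N must equal 5 ⇒ N=5.
Step 7. [col 4: S + Z ≡ S (mod 10)] in column 4 we have S+Z≡S with carry-in 0; given S=8 and digits 3,4,5,7,8,9 already taken and all letters distinct, that pins Z to 0, so Z=0.
Step 8. [col 5: B + C ≡ M (mod 10)] from column 5 (B=7, C=4, carry-in 0, digits 0,3,4,5,7,8,9 already taken and all letters distinct): M must equal 1, so M=1.
Step 9. [col 6: C + V ≡ B (mod 10)] column 6: given C=4, B=7, carry-in 1, and digits 0,1,3,4,5,7,8,9 already taken and all letters distinct, C+V≡B (mod 10) forces V=2. So V=2.

Answer: B=7, C=4, E=9, M=1, N=5, S=8, T=3, V=2, Z=0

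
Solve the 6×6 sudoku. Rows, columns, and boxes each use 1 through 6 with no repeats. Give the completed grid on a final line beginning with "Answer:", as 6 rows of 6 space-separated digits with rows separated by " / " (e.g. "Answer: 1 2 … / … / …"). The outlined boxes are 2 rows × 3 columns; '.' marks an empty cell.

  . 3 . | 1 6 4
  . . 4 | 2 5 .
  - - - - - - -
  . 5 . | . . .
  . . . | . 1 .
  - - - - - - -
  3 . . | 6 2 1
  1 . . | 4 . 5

Step 1. [r3c4∈{3}] r3c4 is down to just 3, so r3c4=3.
Step 2. [r2c1∈{6}] r2c1 has the single candidate 6. So r2c1=6.
Step 3. [r4c3∈{2,3,6}] row 4 places 3 nowhere but r4c3. So r4c3=3.
Step 4. [r3c3∈{1,2,6}] row 3 places 1 nowhere but r3c3, so r3c3=1.
Step 5. [r4c2∈{2,4,6}] box 3 places 6 nowhere but r4c2. So r4c2=6.
Step 6. [r1c1∈{2,5}] col 1 places 5 nowhere but r1c1 ⇒ r1c1=5.
Step 7. [r4c6∈{2}] r4c6's peers cover all but 2 ⇒ r4c6=2.
Step 8. [r6c3∈{2,6}] across row 6, 6 lands solely at r6c3 ⇒ r6c3=6.
Step 9. [r4c1∈{4}] r4c1 has the single candidate 4 ⇒ r4c1=4.
Step 10. [r6c5∈{3}] nothing but 3 survives at r6c5. So r6c5=3.
Step 11. [r2c6∈{3}] nothing but 3 survives at r2c6. So r2c6=3.
Step 12. [r1c3∈{2}] r1c3 has the single candidate 2. So r1c3=2.
Step 13. [r5c2∈{4}] nothing but 4 survives at r5c2. So r5c2=4.
Step 14. [r3c5∈{4}] r3c5 is down to just 4, so r3c5=4.
Step 15. [r3c6∈{6}] only 6 remains possible at r3c6. So r3c6=6.
Step 16. [r4c4∈{5}] nothing but 5 survives at r4c4 ⇒ r4c4=5.
Step 17. [r2c2∈{1}] r2c2 is down to just 1 ⇒ r2c2=1.
Step 18. [r6c2∈{2}] r6c2's peers cover all but 2, so r6c2=2.
Step 19. [r5c3∈{5}] only 5 remains possible at r5c3 ⇒ r5c3=5.
Step 20. [r3c1∈{2}] r3c1 is down to just 2 ⇒ r3c1=2.

Answer: 5 3 2 1 6 4 / 6 1 4 2 5 3 / 2 5 1 3 4 6 / 4 6 3 5 1 2 / 3 4 5 6 2 1 / 1 2 6 4 3 5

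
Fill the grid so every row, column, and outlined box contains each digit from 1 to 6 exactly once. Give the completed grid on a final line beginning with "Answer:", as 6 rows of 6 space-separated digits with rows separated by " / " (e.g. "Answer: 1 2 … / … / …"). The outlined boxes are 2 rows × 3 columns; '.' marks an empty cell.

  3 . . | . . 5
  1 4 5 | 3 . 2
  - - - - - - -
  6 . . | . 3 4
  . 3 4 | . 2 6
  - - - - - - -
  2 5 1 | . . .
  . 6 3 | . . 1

Step 1. [r4c4∈{1,5}] r4c4 is the only open cell in row 4 admitting 1 ⇒ r4c4=1.
Step 2. [r2c5∈{6}] r2c5's peers cover all but 6. So r2c5=6.
Step 3. [r5c5∈{4}] only 4 remains possible at r5c5 ⇒ r5c5=4.
Step 4. [r3c3∈{2}] only 2 remains possible at r3c3. So r3c3=2.
Step 5. [r6c4∈{2,5}] row 6 places 2 nowhere but r6c4 ⇒ r6c4=2.
Step 6. [r5c4∈{6}] nothing but 6 survives at r5c4 ⇒ r5c4=6.
Step 7. [r3c2∈{1}] nothing but 1 survives at r3c2 ⇒ r3c2=1.
Step 8. [r6c1∈{4}] r6c1 has the single candidate 4, so r6c1=4.
Step 9. [r6c5∈{5}] only 5 remains possible at r6c5 ⇒ r6c5=5.
Step 10. [r3c4∈{5}] r3c4 has the single candidate 5 ⇒ r3c4=5.
Step 11. [r1c4∈{4}] r1c4 is down to just 4, so r1c4=4.
Step 12. [r4c1∈{5}] only 5 remains possible at r4c1. So r4c1=5.
Step 13. [r1c2∈{2}] r1c2's peers cover all but 2, so r1c2=2.
Step 14. [r1c3∈{6}] r1c3's peers cover all but 6, so r1c3=6.
Step 15. [r1c5∈{1}] r1c5 has the single candidate 1. So r1c5=1.
Step 16. [r5c6∈{3}] nothing but 3 survives at r5c6 ⇒ r5c6=3.

Answer: 3 2 6 4 1 5 / 1 4 5 3 6 2 / 6 1 2 5 3 4 / 5 3 4 1 2 6 / 2 5 1 6 4 3 / 4 6 3 2 5 1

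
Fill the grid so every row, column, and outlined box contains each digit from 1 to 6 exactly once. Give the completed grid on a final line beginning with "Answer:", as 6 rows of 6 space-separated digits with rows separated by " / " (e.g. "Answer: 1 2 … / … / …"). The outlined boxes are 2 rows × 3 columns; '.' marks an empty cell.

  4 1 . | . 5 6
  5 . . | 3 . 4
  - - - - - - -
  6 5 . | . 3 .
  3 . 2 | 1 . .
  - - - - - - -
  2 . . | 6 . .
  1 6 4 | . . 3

Step 1. [r1c4∈{2}] r1c4 is down to just 2 ⇒ r1c4=2.
Step 2. [r5c6∈{1,5}] col 6 places 1 nowhere but r5c6 ⇒ r5c6=1.
Step 3. [r3c4∈{4}] r3c4 is down to just 4 ⇒ r3c4=4.
Step 4. [r5c2∈{3}] r5c2's peers cover all but 3, so r5c2=3.
Step 5. [r4c5∈{6}] r4c5's peers cover all but 6 ⇒ r4c5=6.
Step 6. [r5c5∈{4}] only 4 remains possible at r5c5, so r5c5=4.
Step 7. [r6c4∈{5}] r6c4 is down to just 5. So r6c4=5.
Step 8. [r4c6∈{5}] r4c6's peers cover all but 5. So r4c6=5.
Step 9. [r4c2∈{4}] r4c2's peers cover all but 4. So r4c2=4.
Step 10. [r3c3∈{1}] r3c3 has the single candidate 1 ⇒ r3c3=1.
Step 11. [r2c2∈{2}] r2c2's peers cover all but 2. So r2c2=2.
Step 12. [r5c3∈{5}] only 5 remains possible at r5c3, so r5c3=5.
Step 13. [r6c5∈{2}] r6c5's peers cover all but 2, so r6c5=2.
Step 14. [r3c6∈{2}] r3c6's peers cover all but 2 ⇒ r3c6=2.
Step 15. [r1c3∈{3}] r1c3 is down to just 3, so r1c3=3.
Step 16. [r2c5∈{1}] r2c5 has the single candidate 1 ⇒ r2c5=1.
Step 17. [r2c3∈{6}] r2c3 is down to just 6 ⇒ r2c3=6.

Answer: 4 1 3 2 5 6 / 5 2 6 3 1 4 / 6 5 1 4 3 2 / 3 4 2 1 6 5 / 2 3 5 6 4 1 / 1 6 4 5 2 3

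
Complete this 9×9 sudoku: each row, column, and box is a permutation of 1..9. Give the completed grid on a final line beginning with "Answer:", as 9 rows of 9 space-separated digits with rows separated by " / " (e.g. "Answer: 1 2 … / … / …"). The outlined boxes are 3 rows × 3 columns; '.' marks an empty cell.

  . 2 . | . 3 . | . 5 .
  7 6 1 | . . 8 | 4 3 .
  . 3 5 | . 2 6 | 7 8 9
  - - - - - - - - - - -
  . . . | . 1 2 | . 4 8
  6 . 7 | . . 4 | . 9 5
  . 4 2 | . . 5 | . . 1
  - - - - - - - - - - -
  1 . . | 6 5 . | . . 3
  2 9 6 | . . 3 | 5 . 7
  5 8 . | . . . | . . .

Step 1. [r9c4∈{1,2,4,7,9}] across col 4, 2 lands solely at r9c4 ⇒ r9c4=2.
Step 2. [r4c7∈{3,6}] row 4 places 6 nowhere but r4c7, so r4c7=6.
Step 3. [r4c4∈{3,7,9}] r4c4 is the only open cell in row 4 admitting 7, so r4c4=7.
Step 4. [r2c5∈{9}] only 9 remains possible at r2c5, so r2c5=9.
Step 5. [r6c1∈{3,8,9}] 8 has one home in box 4: r6c1, so r6c1=8.
Step 6. [r3c4∈{1,4}] across row 3, 1 lands solely at r3c4. So r3c4=1.
Step 7. [r9c6∈{1,7,9}] 1 has one home in col 6: r9c6. So r9c6=1.
Step 8. [r9c9∈{4,6}] in col 9, 4 fits only at r9c9, so r9c9=4.
Step 9. [r1c4∈{4}] r1c4's peers cover all but 4. So r1c4=4.
Step 10. [r5c5∈{8}] only 8 remains possible at r5c5. So r5c5=8.
Step 11. [r4c1∈{3,9}] 3 has one home in col 1: r4c1, so r4c1=3.
Step 12. [r6c7∈{3}] nothing but 3 survives at r6c7 ⇒ r6c7=3.
Step 13. [r7c6∈{7,9}] across col 6, 9 lands solely at r7c6. So r7c6=9.
Step 14. [r5c7∈{2}] r5c7 is down to just 2, so r5c7=2.
Step 15. [r4c3∈{9}] nothing but 9 survives at r4c3 ⇒ r4c3=9.
Step 16. [r2c4∈{5}] r2c4 is down to just 5, so r2c4=5.
Step 17. [r7c3∈{4}] r7c3 is down to just 4. So r7c3=4.
Step 18. [r6c8∈{7}] r6c8 is down to just 7. So r6c8=7.
Step 19. [r8c4∈{8}] only 8 remains possible at r8c4. So r8c4=8.
Step 20. [r1c6∈{7}] only 7 remains possible at r1c6, so r1c6=7.
Step 21. [r4c2∈{5}] only 5 remains possible at r4c2, so r4c2=5.
Step 22. [r1c3∈{8}] r1c3's peers cover all but 8. So r1c3=8.
Step 23. [r1c9∈{6}] r1c9 has the single candidate 6 ⇒ r1c9=6.
Step 24. [r5c2∈{1}] nothing but 1 survives at r5c2, so r5c2=1.
Step 25. [r8c8∈{1}] r8c8's peers cover all but 1, so r8c8=1.
Step 26. [r9c8∈{6}] nothing but 6 survives at r9c8. So r9c8=6.
Step 27. [r6c4∈{9}] r6c4 has the single candidate 9. So r6c4=9.
Step 28. [r1c7∈{1}] r1c7's peers cover all but 1. So r1c7=1.
Step 29. [r1c1∈{9}] r1c1 has the single candidate 9, so r1c1=9.
Step 30. [r7c8∈{2}] only 2 remains possible at r7c8, so r7c8=2.
Step 31. [r8c5∈{4}] nothing but 4 survives at r8c5, so r8c5=4.
Step 32. [r3c1∈{4}] nothing but 4 survives at r3c1 ⇒ r3c1=4.
Step 33. [r9c5∈{7}] nothing but 7 survives at r9c5, so r9c5=7.
Step 34. [r9c7∈{9}] nothing but 9 survives at r9c7 ⇒ r9c7=9.
Step 35. [r7c7∈{8}] only 8 remains possible at r7c7, so r7c7=8.
Step 36. [r2c9∈{2}] r2c9's peers cover all but 2 ⇒ r2c9=2.
Step 37. [r9c3∈{3}] r9c3 is down to just 3, so r9c3=3.
Step 38. [r5c4∈{3}] r5c4 has the single candidate 3, so r5c4=3.
Step 39. [r7c2∈{7}] r7c2 is down to just 7 ⇒ r7c2=7.
Step 40. [r6c5∈{6}] r6c5 has the single candidate 6 ⇒ r6c5=6.

Answer: 9 2 8 4 3 7 1 5 6 / 7 6 1 5 9 8 4 3 2 / 4 3 5 1 2 6 7 8 9 / 3 5 9 7 1 2 6 4 8 / 6 1 7 3 8 4 2 9 5 / 8 4 2 9 6 5 3 7 1 / 1 7 4 6 5 9 8 2 3 / 2 9 6 8 4 3 5 1 7 / 5 8 3 2 7 1 9 6 4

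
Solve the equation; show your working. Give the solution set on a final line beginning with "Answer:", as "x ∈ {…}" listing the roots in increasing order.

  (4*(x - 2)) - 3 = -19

Step 1. [(4*(x - 2)) - 3 = -19] add 3: x sits inside (… - 3) ⇒ sub: 4*(x - 2) = -16.
Step 2. [4*(x - 2) = -16] divide by the outer 4. So div: x - 2 = -4.
Step 3. [x - 2 = -4] -2 is outermost — add 2 both sides. So sub: x = -2.

Answer: x ∈ {-2}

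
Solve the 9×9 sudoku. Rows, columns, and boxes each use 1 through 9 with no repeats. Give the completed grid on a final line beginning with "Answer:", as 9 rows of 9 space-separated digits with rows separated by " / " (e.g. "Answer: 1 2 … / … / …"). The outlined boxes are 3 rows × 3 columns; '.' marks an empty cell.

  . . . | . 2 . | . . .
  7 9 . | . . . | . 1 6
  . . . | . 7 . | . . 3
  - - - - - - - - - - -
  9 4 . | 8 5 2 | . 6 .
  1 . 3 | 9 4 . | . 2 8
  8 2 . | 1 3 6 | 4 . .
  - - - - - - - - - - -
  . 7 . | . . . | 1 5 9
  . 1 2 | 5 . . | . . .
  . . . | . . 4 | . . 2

Step 1. [r2c5∈{8}] nothing but 8 survives at r2c5. So r2c5=8.
Step 2. [r7c5∈{6}] r7c5's peers cover all but 6. So r7c5=6.
Step 3. [r9c4∈{3,7}] r9c4 is the only open cell in col 4 admitting 7. So r9c4=7.
Step 4. [r5c2∈{5,6}] 6 has one home in row 5: r5c2. So r5c2=6.
Step 5. [r6c3∈{5,7}] across box 4, 5 lands solely at r6c3, so r6c3=5.
Step 6. [r1c9∈{4,5,7}] col 9 places 5 nowhere but r1c9, so r1c9=5.
Step 7. [r2c3∈{4}] only 4 remains possible at r2c3. So r2c3=4.
Step 8. [r7c3∈{8}] r7c3 has the single candidate 8 ⇒ r7c3=8.
Step 9. [r7c6∈{3}] r7c6 is down to just 3. So r7c6=3.
Step 10. [r6c9∈{7}] nothing but 7 survives at r6c9, so r6c9=7.
Step 11. [r8c6∈{8,9}] 8 has one home in col 6: r8c6. So r8c6=8.
Step 12. [r3c1∈{2,5,6}] r3c1 is the only open cell in col 1 admitting 2 ⇒ r3c1=2.
Step 13. [r3c2∈{5,8}] r3c2 is the only open cell in box 1 admitting 5. So r3c2=5.
Step 14. [r9c2∈{3}] r9c2 has the single candidate 3. So r9c2=3.
Step 15. [r9c8∈{8}] r9c8 is down to just 8. So r9c8=8.
Step 16. [r9c7∈{6}] only 6 remains possible at r9c7. So r9c7=6.
Step 17. [r8c8∈{3,4,7}] col 8 places 3 nowhere but r8c8, so r8c8=3.
Step 18. [r1c8∈{4,7,9}] r1c8 is the only open cell in col 8 admitting 7 ⇒ r1c8=7.
Step 19. [r1c4∈{3,4,6}] in row 1, 4 fits only at r1c4 ⇒ r1c4=4.
Step 20. [r8c1∈{4,6}] across row 8, 6 lands solely at r8c1 ⇒ r8c1=6.
Step 21. [r1c3∈{1,6}] r1c3 is the only open cell in row 1 admitting 6. So r1c3=6.
Step 22. [r1c6∈{1,9}] row 1 places 1 nowhere but r1c6, so r1c6=1.
Step 23. [r1c7∈{8,9}] across row 1, 9 lands solely at r1c7 ⇒ r1c7=9.
Step 24. [r9c5∈{1,9}] row 9 places 1 nowhere but r9c5. So r9c5=1.
Step 25. [r3c4∈{6}] nothing but 6 survives at r3c4. So r3c4=6.
Step 26. [r8c7∈{7}] only 7 remains possible at r8c7, so r8c7=7.
Step 27. [r6c8∈{9}] nothing but 9 survives at r6c8. So r6c8=9.
Step 28. [r4c9∈{1}] r4c9 has the single candidate 1. So r4c9=1.
Step 29. [r2c4∈{3}] r2c4 has the single candidate 3, so r2c4=3.
Step 30. [r8c9∈{4}] r8c9's peers cover all but 4. So r8c9=4.
Step 31. [r5c6∈{7}] nothing but 7 survives at r5c6. So r5c6=7.
Step 32. [r8c5∈{9}] nothing but 9 survives at r8c5, so r8c5=9.
Step 33. [r2c7∈{2}] r2c7's peers cover all but 2. So r2c7=2.
Step 34. [r4c7∈{3}] r4c7 has the single candidate 3, so r4c7=3.
Step 35. [r9c3∈{9}] r9c3 is down to just 9, so r9c3=9.
Step 36. [r1c2∈{8}] r1c2 is down to just 8. So r1c2=8.
Step 37. [r9c1∈{5}] r9c1's peers cover all but 5, so r9c1=5.
Step 38. [r4c3∈{7}] r4c3 has the single candidate 7, so r4c3=7.
Step 39. [r3c6∈{9}] nothing but 9 survives at r3c6 ⇒ r3c6=9.
Step 40. [r3c8∈{4}] r3c8 is down to just 4 ⇒ r3c8=4.
Step 41. [r7c1∈{4}] only 4 remains possible at r7c1 ⇒ r7c1=4.
Step 42. [r5c7∈{5}] only 5 remains possible at r5c7 ⇒ r5c7=5.
Step 43. [r1c1∈{3}] r1c1's peers cover all but 3. So r1c1=3.
Step 44. [r7c4∈{2}] nothing but 2 survives at r7c4, so r7c4=2.
Step 45. [r3c7∈{8}] r3c7 is down to just 8. So r3c7=8.
Step 46. [r3c3∈{1}] only 1 remains possible at r3c3. So r3c3=1.
Step 47. [r2c6∈{5}] r2c6 is down to just 5, so r2c6=5.

Answer: 3 8 6 4 2 1 9 7 5 / 7 9 4 3 8 5 2 1 6 / 2 5 1 6 7 9 8 4 3 / 9 4 7 8 5 2 3 6 1 / 1 6 3 9 4 7 5 2 8 / 8 2 5 1 3 6 4 9 7 / 4 7 8 2 6 3 1 5 9 / 6 1 2 5 9 8 7 3 4 / 5 3 9 7 1 4 6 8 2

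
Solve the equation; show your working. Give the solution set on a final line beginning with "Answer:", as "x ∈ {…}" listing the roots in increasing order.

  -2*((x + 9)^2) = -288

Step 1. [-2*((x + 9)^2) = -288] divide by the outer -2. So div: (x + 9)^2 = 144.
Step 2. [(x + 9)^2 = 144] √ both sides: 144 ≥ 0 gives two branches, so sqrt: x + 9 = 12 or -12.
Step 3. [x + 9 = 12 or -12] the outer +9 inverts by subtracting 9 ⇒ sub: x = 3 or -21.

Answer: x ∈ {-21, 3}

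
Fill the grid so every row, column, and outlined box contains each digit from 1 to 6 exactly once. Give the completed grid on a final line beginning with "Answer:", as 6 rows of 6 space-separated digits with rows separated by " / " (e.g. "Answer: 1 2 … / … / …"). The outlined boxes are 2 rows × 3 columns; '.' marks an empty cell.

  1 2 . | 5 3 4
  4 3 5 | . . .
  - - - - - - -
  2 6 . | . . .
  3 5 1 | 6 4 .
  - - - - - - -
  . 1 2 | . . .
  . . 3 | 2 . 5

Step 1. [r5c5∈{6}] nothing but 6 survives at r5c5, so r5c5=6.
Step 2. [r2c4∈{1}] r2c4 has the single candidate 1. So r2c4=1.
Step 3. [r5c6∈{3}] only 3 remains possible at r5c6. So r5c6=3.
Step 4. [r2c5∈{2}] r2c5 has the single candidate 2. So r2c5=2.
Step 5. [r3c5∈{1,5}] 5 has one home in row 3: r3c5 ⇒ r3c5=5.
Step 6. [r4c6∈{2}] r4c6's peers cover all but 2 ⇒ r4c6=2.
Step 7. [r1c3∈{6}] r1c3 is down to just 6, so r1c3=6.
Step 8. [r3c6∈{1}] r3c6 has the single candidate 1. So r3c6=1.
Step 9. [r3c4∈{3}] only 3 remains possible at r3c4 ⇒ r3c4=3.
Step 10. [r3c3∈{4}] only 4 remains possible at r3c3. So r3c3=4.
Step 11. [r2c6∈{6}] only 6 remains possible at r2c6, so r2c6=6.
Step 12. [r6c1∈{6}] r6c1 is down to just 6 ⇒ r6c1=6.
Step 13. [r6c5∈{1}] r6c5's peers cover all but 1. So r6c5=1.
Step 14. [r6c2∈{4}] only 4 remains possible at r6c2 ⇒ r6c2=4.
Step 15. [r5c4∈{4}] nothing but 4 survives at r5c4. So r5c4=4.
Step 16. [r5c1∈{5}] nothing but 5 survives at r5c1 ⇒ r5c1=5.

Answer: 1 2 6 5 3 4 / 4 3 5 1 2 6 / 2 6 4 3 5 1 / 3 5 1 6 4 2 / 5 1 2 4 6 3 / 6 4 3 2 1 5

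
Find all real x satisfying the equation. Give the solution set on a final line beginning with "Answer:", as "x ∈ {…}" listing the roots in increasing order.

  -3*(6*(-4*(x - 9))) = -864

Step 1. [-3*(6*(-4*(x - 9))) = -864] leading coefficient -3: divide by -3, so div: 6*(-4*(x - 9)) = 288.
Step 2. [6*(-4*(x - 9)) = 288] leading coefficient 6: divide by 6, so div: -4*(x - 9) = 48.
Step 3. [-4*(x - 9) = 48] divide by the outer -4. So div: x - 9 = -12.
Step 4. [x - 9 = -12] peel the -9: add 9 from each side. So sub: x = -3.

Answer: x ∈ {-3}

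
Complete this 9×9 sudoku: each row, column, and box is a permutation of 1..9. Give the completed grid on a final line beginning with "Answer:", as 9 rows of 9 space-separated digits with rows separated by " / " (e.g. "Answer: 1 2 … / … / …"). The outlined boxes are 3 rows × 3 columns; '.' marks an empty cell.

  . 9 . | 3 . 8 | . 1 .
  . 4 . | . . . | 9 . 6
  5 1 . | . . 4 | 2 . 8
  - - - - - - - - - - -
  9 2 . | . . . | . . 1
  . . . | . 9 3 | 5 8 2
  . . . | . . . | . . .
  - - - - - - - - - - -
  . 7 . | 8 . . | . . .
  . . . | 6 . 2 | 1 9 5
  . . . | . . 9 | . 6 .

Step 1. [r1c5∈{2,5,6,7}] 5 has one home in row 1: r1c5 ⇒ r1c5=5.
Step 2. [r8c5∈{3,4,7}] in row 8, 7 fits only at r8c5 ⇒ r8c5=7.
Step 3. [r7c3∈{1,2,3,4,5,6,9}] 9 has one home in row 7: r7c3 ⇒ r7c3=9.
Step 4. [r7c1∈{1,2,3,4,6}] across row 7, 6 lands solely at r7c1, so r7c1=6.
Step 5. [r9c7∈{3,4,7,8}] r9c7 is the only open cell in col 7 admitting 8. So r9c7=8.
Step 6. [r1c3∈{2,6,7}] in row 1, 6 fits only at r1c3 ⇒ r1c3=6.
Step 7. [r7c6∈{1,5}] in row 7, 5 fits only at r7c6. So r7c6=5.
Step 8. [r7c5∈{1,3,4}] 1 has one home in row 7: r7c5 ⇒ r7c5=1.
Step 9. [r9c4∈{4}] r9c4 is down to just 4. So r9c4=4.
Step 10. [r2c5∈{2}] only 2 remains possible at r2c5 ⇒ r2c5=2.
Step 11. [r9c3∈{1,2,3,5}] r9c3 is the only open cell in col 3 admitting 2, so r9c3=2.
Step 12. [r6c9∈{3,4,7,9}] row 6 places 9 nowhere but r6c9 ⇒ r6c9=9.
Step 13. [r9c1∈{1,3}] in row 9, 1 fits only at r9c1. So r9c1=1.
Step 14. [r6c4∈{1,2,5,7}] row 6 places 2 nowhere but r6c4 ⇒ r6c4=2.
Step 15. [r9c9∈{3,7}] 7 has one home in row 9: r9c9 ⇒ r9c9=7.
Step 16. [r7c9∈{3,4}] across col 9, 3 lands solely at r7c9. So r7c9=3.
Step 17. [r7c7∈{4}] r7c7 has the single candidate 4. So r7c7=4.
Step 18. [r1c7∈{7}] r1c7's peers cover all but 7. So r1c7=7.
Step 19. [r3c8∈{3}] r3c8 is down to just 3. So r3c8=3.
Step 20. [r3c3∈{7}] r3c3's peers cover all but 7, so r3c3=7.
Step 21. [r3c5∈{6}] r3c5's peers cover all but 6, so r3c5=6.
Step 22. [r4c4∈{5,7}] across col 4, 5 lands solely at r4c4. So r4c4=5.
Step 23. [r6c3∈{1,3,4,5,8}] col 3 places 5 nowhere but r6c3. So r6c3=5.
Step 24. [r6c6∈{1,6,7}] 1 has one home in row 6: r6c6, so r6c6=1.
Step 25. [r5c4∈{7}] nothing but 7 survives at r5c4. So r5c4=7.
Step 26. [r6c1∈{3,4,7,8}] col 1 places 7 nowhere but r6c1 ⇒ r6c1=7.
Step 27. [r5c1∈{4}] r5c1 is down to just 4 ⇒ r5c1=4.
Step 28. [r6c8∈{4}] nothing but 4 survives at r6c8. So r6c8=4.
Step 29. [r8c3∈{3,4,8}] row 8 places 4 nowhere but r8c3, so r8c3=4.
Step 30. [r6c5∈{8}] r6c5 has the single candidate 8 ⇒ r6c5=8.
Step 31. [r4c3∈{3,8}] row 4 places 8 nowhere but r4c3, so r4c3=8.
Step 32. [r6c2∈{3,6}] 3 has one home in box 4: r6c2. So r6c2=3.
Step 33. [r2c1∈{3,8}] in row 2, 8 fits only at r2c1. So r2c1=8.
Step 34. [r4c6∈{6}] r4c6's peers cover all but 6. So r4c6=6.
Step 35. [r4c8∈{7}] only 7 remains possible at r4c8, so r4c8=7.
Step 36. [r2c4∈{1}] only 1 remains possible at r2c4. So r2c4=1.
Step 37. [r2c6∈{7}] nothing but 7 survives at r2c6 ⇒ r2c6=7.
Step 38. [r8c2∈{8}] r8c2's peers cover all but 8, so r8c2=8.
Step 39. [r2c8∈{5}] only 5 remains possible at r2c8. So r2c8=5.
Step 40. [r7c8∈{2}] only 2 remains possible at r7c8, so r7c8=2.
Step 41. [r1c1∈{2}] only 2 remains possible at r1c1, so r1c1=2.
Step 42. [r6c7∈{6}] nothing but 6 survives at r6c7 ⇒ r6c7=6.
Step 43. [r4c5∈{4}] r4c5 is down to just 4 ⇒ r4c5=4.
Step 44. [r9c5∈{3}] nothing but 3 survives at r9c5, so r9c5=3.
Step 45. [r3c4∈{9}] r3c4 is down to just 9 ⇒ r3c4=9.
Step 46. [r1c9∈{4}] nothing but 4 survives at r1c9. So r1c9=4.
Step 47. [r5c3∈{1}] only 1 remains possible at r5c3, so r5c3=1.
Step 48. [r9c2∈{5}] only 5 remains possible at r9c2, so r9c2=5.
Step 49. [r4c7∈{3}] r4c7's peers cover all but 3 ⇒ r4c7=3.
Step 50. [r5c2∈{6}] r5c2's peers cover all but 6. So r5c2=6.
Step 51. [r8c1∈{3}] r8c1's peers cover all but 3, so r8c1=3.
Step 52. [r2c3∈{3}] r2c3's peers cover all but 3. So r2c3=3.

Answer: 2 9 6 3 5 8 7 1 4 / 8 4 3 1 2 7 9 5 6 / 5 1 7 9 6 4 2 3 8 / 9 2 8 5 4 6 3 7 1 / 4 6 1 7 9 3 5 8 2 / 7 3 5 2 8 1 6 4 9 / 6 7 9 8 1 5 4 2 3 / 3 8 4 6 7 2 1 9 5 / 1 5 2 4 3 9 8 6 7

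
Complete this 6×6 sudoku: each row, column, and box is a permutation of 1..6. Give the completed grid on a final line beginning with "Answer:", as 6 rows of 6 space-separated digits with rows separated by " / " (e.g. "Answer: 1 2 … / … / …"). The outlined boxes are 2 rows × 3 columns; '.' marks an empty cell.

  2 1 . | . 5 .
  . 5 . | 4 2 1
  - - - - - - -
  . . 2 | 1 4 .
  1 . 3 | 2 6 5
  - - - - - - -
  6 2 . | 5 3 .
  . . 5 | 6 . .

Step 1. [r6c1∈{3,4}] r6c1 is the only open cell in col 1 admitting 4, so r6c1=4.
Step 2. [r1c6∈{3,6}] col 6 places 6 nowhere but r1c6. So r1c6=6.
Step 3. [r1c4∈{3}] r1c4 has the single candidate 3 ⇒ r1c4=3.
Step 4. [r2c3∈{6}] r2c3 is down to just 6 ⇒ r2c3=6.
Step 5. [r3c6∈{3}] r3c6 has the single candidate 3. So r3c6=3.
Step 6. [r5c3∈{1}] r5c3 has the single candidate 1 ⇒ r5c3=1.
Step 7. [r6c2∈{3}] r6c2 has the single candidate 3. So r6c2=3.
Step 8. [r3c2∈{6}] r3c2 is down to just 6, so r3c2=6.
Step 9. [r5c6∈{4}] only 4 remains possible at r5c6, so r5c6=4.
Step 10. [r4c2∈{4}] r4c2 is down to just 4 ⇒ r4c2=4.
Step 11. [r3c1∈{5}] r3c1's peers cover all but 5 ⇒ r3c1=5.
Step 12. [r2c1∈{3}] nothing but 3 survives at r2c1. So r2c1=3.
Step 13. [r6c6∈{2}] only 2 remains possible at r6c6. So r6c6=2.
Step 14. [r1c3∈{4}] only 4 remains possible at r1c3, so r1c3=4.
Step 15. [r6c5∈{1}] r6c5 has the single candidate 1, so r6c5=1.

Answer: 2 1 4 3 5 6 / 3 5 6 4 2 1 / 5 6 2 1 4 3 / 1 4 3 2 6 5 / 6 2 1 5 3 4 / 4 3 5 6 1 2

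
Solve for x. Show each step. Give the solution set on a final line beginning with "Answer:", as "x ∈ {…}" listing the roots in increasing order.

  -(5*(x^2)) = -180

Step 1. [-(5*(x^2)) = -180] flip signs both sides, so neg: 5*(x^2) = 180.
Step 2. [5*(x^2) = 180] LHS = 5·(…); ÷5 both sides, so div: x^2 = 36.
Step 3. [x^2 = 36] 36 ≥ 0, LHS is (·)² — take ±√, so sqrt: x = 6 or -6.

Answer: x ∈ {-6, 6}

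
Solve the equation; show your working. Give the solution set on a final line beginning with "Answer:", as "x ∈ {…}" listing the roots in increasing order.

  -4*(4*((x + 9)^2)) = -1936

Step 1. [-4*(4*((x + 9)^2)) = -1936] leading coefficient -4: divide by -4. So div: 4*((x + 9)^2) = 484.
Step 2. [4*((x + 9)^2) = 484] 4 out front; divide by 4 ⇒ div: (x + 9)^2 = 121.
Step 3. [(x + 9)^2 = 121] √ both sides: 121 ≥ 0 gives two branches. So sqrt: x + 9 = 11 or -11.
Step 4. [x + 9 = 11 or -11] peel the +9: subtract 9 from each side, so sub: x = 2 or -20.

Answer: x ∈ {-20, 2}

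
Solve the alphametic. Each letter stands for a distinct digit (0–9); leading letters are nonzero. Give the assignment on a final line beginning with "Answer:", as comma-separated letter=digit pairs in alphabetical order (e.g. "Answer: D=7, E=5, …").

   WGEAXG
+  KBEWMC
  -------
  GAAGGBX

Step 1. [col 1: G + C ≡ X (mod 10)] no forcing yet in column 1 (carry-in 0); X=7 is free and consistent — try it, so X=7.
Step 2. [col 1: G + C ≡ X (mod 10)] several values work for G in column 1 (G + C ≡ X (mod 10), carry-in 0); try G=1 ⇒ G=1.
Step 3. [col 1: G + C ≡ X (mod 10)] column 1 reads G+C+carry(0)=X with G=1, X=7; with digits 1,7 already taken and all letters distinct, the only value for C is 6. So C=6.
Step 4. [col 2: X + M ≡ B (mod 10)] several values work for M in column 2 (X + M ≡ B (mod 10), carry-in 0); try M=3 ⇒ M=3.
Step 5. [col 2: X + M ≡ B (mod 10)] in column 2 we have X+M≡B with carry-in 0; given X=7, M=3 and digits 1,3,6,7 already taken and all letters distinct, that pins B to 0, so B=0.
Step 6. [col 3: A + W ≡ G (mod 10)] column 3 (A + W ≡ G (mod 10), carry-in 1) doesn't pin W yet; pick W=8 and continue. So W=8.
Step 7. [col 3: A + W ≡ G (mod 10)] in column 3 we have A+W≡G with carry-in 1; given W=8, G=1 and digits 0,1,3,6,7,8 already taken and all letters distinct, that pins A to 2. So A=2.
Step 8. [col 4: E + E ≡ G (mod 10)] column 4: given G=1, carry-in 1, and digits 0,1,2,3,6,7,8 already taken and all letters distinct, E+E≡G (mod 10) forces E=5. So E=5.
Step 9. [col 6: W + K ≡ A (mod 10)] column 6 reads W+K+carry(0)=A with W=8, A=2; with digits 0,1,2,3,5,6,7,8 already taken and all letters distinct, the only value for K is 4, so K=4.

Answer: A=2, B=0, C=6, E=5, G=1, K=4, M=3, W=8, X=7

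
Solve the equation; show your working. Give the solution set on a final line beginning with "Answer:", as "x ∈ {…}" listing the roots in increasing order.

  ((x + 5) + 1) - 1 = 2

Step 1. [((x + 5) + 1) - 1 = 2] 1 comes off first (add 1) ⇒ sub: (x + 5) + 1 = 3.
Step 2. [(x + 5) + 1 = 3] peel the +1: subtract 1 from each side ⇒ sub: x + 5 = 2.
Step 3. [x + 5 = 2] subtract 5: x sits inside (… + 5), so sub: x = -3.

Answer: x ∈ {-3}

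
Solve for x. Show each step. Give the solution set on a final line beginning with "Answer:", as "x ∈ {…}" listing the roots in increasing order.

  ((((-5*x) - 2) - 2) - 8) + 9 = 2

Step 1. [((((-5*x) - 2) - 2) - 8) + 9 = 2] 9 comes off first (subtract 9). So sub: (((-5*x) - 2) - 2) - 8 = -7.
Step 2. [(((-5*x) - 2) - 2) - 8 = -7] add 8: x sits inside (… - 8). So sub: ((-5*x) - 2) - 2 = 1.
Step 3. [((-5*x) - 2) - 2 = 1] 2 comes off first (add 2). So sub: (-5*x) - 2 = 3.
Step 4. [(-5*x) - 2 = 3] add 2: x sits inside (… - 2). So sub: -5*x = 5.
Step 5. [-5*x = 5] -5·(inner) — divide through by -5 ⇒ div: x = -1.

Answer: x ∈ {-1}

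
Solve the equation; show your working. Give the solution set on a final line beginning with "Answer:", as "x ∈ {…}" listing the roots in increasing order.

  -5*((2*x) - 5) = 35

Step 1. [-5*((2*x) - 5) = 35] divide by the outer -5. So div: (2*x) - 5 = -7.
Step 2. [(2*x) - 5 = -7] the outer -5 inverts by adding 5 ⇒ sub: 2*x = -2.
Step 3. [2*x = -2] LHS = 2·(…); ÷2 both sides, so div: x = -1.

Answer: x ∈ {-1}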